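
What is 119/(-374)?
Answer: -7/22 ≈ -0.31818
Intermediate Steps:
119/(-374) = -1/374*119 = -7/22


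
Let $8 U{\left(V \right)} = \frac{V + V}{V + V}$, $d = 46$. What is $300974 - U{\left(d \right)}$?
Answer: $\frac{2407791}{8} \approx 3.0097 \cdot 10^{5}$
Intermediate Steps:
$U{\left(V \right)} = \frac{1}{8}$ ($U{\left(V \right)} = \frac{\left(V + V\right) \frac{1}{V + V}}{8} = \frac{2 V \frac{1}{2 V}}{8} = \frac{1}{8} \cdot 1 = \frac{1}{8}$)
$300974 - U{\left(d \right)} = 300974 - \frac{1}{8} = \frac{2407791}{8}$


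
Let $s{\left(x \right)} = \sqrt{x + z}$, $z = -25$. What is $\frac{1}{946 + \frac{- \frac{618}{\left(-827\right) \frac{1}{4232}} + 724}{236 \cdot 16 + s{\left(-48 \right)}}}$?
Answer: $\frac{4617539436766457}{4372944931924206314} + \frac{664520137 i \sqrt{73}}{2186472465962103157} \approx 0.0010559 + 2.5967 \cdot 10^{-9} i$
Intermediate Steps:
$s{\left(x \right)} = \sqrt{-25 + x}$ ($s{\left(x \right)} = \sqrt{x - 25} = \sqrt{-25 + x}$)
$\frac{1}{946 + \frac{- \frac{618}{\left(-827\right) \frac{1}{4232}} + 724}{236 \cdot 16 + s{\left(-48 \right)}}} = \frac{1}{946 + \frac{- \frac{618}{\left(-827\right) \frac{1}{4232}} + 724}{236 \cdot 16 + \sqrt{-25 - 48}}} = \frac{1}{946 + \frac{- \frac{618}{\left(-827\right) \frac{1}{4232}} + 724}{3776 + \sqrt{-73}}} = \frac{1}{946 + \frac{- \frac{618}{- \frac{827}{4232}} + 724}{3776 + i \sqrt{73}}} = \frac{1}{946 + \frac{\left(-618\right) \left(- \frac{4232}{827}\right) + 724}{3776 + i \sqrt{73}}} = \frac{1}{946 + \frac{\frac{2615376}{827} + 724}{3776 + i \sqrt{73}}} = \frac{1}{946 + \frac{3214124}{827 \left(3776 + i \sqrt{73}\right)}}$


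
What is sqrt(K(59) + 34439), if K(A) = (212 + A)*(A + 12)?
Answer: 4*sqrt(3355) ≈ 231.69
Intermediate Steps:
K(A) = (12 + A)*(212 + A) (K(A) = (212 + A)*(12 + A) = (12 + A)*(212 + A))
sqrt(K(59) + 34439) = sqrt((2544 + 59**2 + 224*59) + 34439) = sqrt((2544 + 3481 + 13216) + 34439) = sqrt(19241 + 34439) = sqrt(53680) = 4*sqrt(3355)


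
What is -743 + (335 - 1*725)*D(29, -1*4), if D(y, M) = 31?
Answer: -12833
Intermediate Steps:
-743 + (335 - 1*725)*D(29, -1*4) = -743 + (335 - 1*725)*31 = -743 + (335 - 725)*31 = -743 - 390*31 = -743 - 12090 = -12833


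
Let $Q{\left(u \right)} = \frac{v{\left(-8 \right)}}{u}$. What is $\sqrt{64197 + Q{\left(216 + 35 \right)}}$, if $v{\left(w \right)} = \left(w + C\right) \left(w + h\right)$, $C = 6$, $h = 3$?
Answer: $\frac{\sqrt{4044477707}}{251} \approx 253.37$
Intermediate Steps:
$v{\left(w \right)} = \left(3 + w\right) \left(6 + w\right)$ ($v{\left(w \right)} = \left(w + 6\right) \left(w + 3\right) = \left(6 + w\right) \left(3 + w\right) = \left(3 + w\right) \left(6 + w\right)$)
$Q{\left(u \right)} = \frac{10}{u}$ ($Q{\left(u \right)} = \frac{18 + \left(-8\right)^{2} + 9 \left(-8\right)}{u} = \frac{18 + 64 - 72}{u} = \frac{10}{u}$)
$\sqrt{64197 + Q{\left(216 + 35 \right)}} = \sqrt{64197 + \frac{10}{216 + 35}} = \sqrt{64197 + \frac{10}{251}} = \sqrt{\frac{16113457}{251}} = \frac{\sqrt{4044477707}}{251}$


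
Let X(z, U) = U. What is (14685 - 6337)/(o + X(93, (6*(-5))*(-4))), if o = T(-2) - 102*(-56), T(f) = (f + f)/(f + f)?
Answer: 8348/5833 ≈ 1.4312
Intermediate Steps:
T(f) = 1 (T(f) = (2*f)/((2*f)) = (2*f)*(1/(2*f)) = 1)
o = 5713 (o = 1 - 102*(-56) = 1 + 5712 = 5713)
(14685 - 6337)/(o + X(93, (6*(-5))*(-4))) = (14685 - 6337)/(5713 + (6*(-5))*(-4)) = 8348/(5713 - 30*(-4)) = 8348/(5713 + 120) = 8348/5833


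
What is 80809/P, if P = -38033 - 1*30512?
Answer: -80809/68545 ≈ -1.1789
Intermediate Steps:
P = -68545 (P = -38033 - 30512 = -68545)
80809/P = 80809/(-68545) = 80809*(-1/68545) = -80809/68545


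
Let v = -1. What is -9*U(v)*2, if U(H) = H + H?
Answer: 36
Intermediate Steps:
U(H) = 2*H
-9*U(v)*2 = -18*(-1)*2 = -9*(-2)*2 = 18*2 = 36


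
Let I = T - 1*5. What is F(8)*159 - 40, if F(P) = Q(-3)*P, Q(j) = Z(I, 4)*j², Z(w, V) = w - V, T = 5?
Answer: -45832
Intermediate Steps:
I = 0 (I = 5 - 1*5 = 5 - 5 = 0)
Q(j) = -4*j² (Q(j) = (0 - 1*4)*j² = (0 - 4)*j² = -4*j²)
F(P) = -36*P (F(P) = (-4*(-3)²)*P = (-4*9)*P = -36*P)
F(8)*159 - 40 = -36*8*159 - 40 = -288*159 - 40 = -45792 - 40 = -45832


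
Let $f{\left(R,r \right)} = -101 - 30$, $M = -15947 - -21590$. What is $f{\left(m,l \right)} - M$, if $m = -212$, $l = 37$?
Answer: $-5774$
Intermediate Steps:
$M = 5643$ ($M = -15947 + 21590 = 5643$)
$f{\left(R,r \right)} = -131$ ($f{\left(R,r \right)} = -101 - 30 = -131$)
$f{\left(m,l \right)} - M = -131 - 5643 = -5774$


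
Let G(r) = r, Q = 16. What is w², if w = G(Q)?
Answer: 256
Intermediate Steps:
w = 16
w² = 16² = 256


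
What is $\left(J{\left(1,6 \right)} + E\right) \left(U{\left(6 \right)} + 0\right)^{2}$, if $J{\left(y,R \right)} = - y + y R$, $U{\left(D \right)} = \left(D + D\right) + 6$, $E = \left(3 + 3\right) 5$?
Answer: $11340$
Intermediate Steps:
$E = 30$ ($E = 6 \cdot 5 = 30$)
$U{\left(D \right)} = 6 + 2 D$ ($U{\left(D \right)} = 2 D + 6 = 6 + 2 D$)
$J{\left(y,R \right)} = - y + R y$
$\left(J{\left(1,6 \right)} + E\right) \left(U{\left(6 \right)} + 0\right)^{2} = \left(1 \left(-1 + 6\right) + 30\right) \left(\left(6 + 2 \cdot 6\right) + 0\right)^{2} = \left(1 \cdot 5 + 30\right) \left(\left(6 + 12\right) + 0\right)^{2} = \left(5 + 30\right) \left(18 + 0\right)^{2} = 35 \cdot 18^{2} = 35 \cdot 324 = 11340$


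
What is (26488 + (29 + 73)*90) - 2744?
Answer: 32924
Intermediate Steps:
(26488 + (29 + 73)*90) - 2744 = (26488 + 102*90) - 2744 = (26488 + 9180) - 2744 = 35668 - 2744 = 32924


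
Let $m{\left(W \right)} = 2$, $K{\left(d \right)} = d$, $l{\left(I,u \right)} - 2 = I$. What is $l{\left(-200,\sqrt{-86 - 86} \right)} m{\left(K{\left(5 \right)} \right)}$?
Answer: $-396$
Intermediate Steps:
$l{\left(I,u \right)} = 2 + I$
$l{\left(-200,\sqrt{-86 - 86} \right)} m{\left(K{\left(5 \right)} \right)} = \left(2 - 200\right) 2 = \left(-198\right) 2 = -396$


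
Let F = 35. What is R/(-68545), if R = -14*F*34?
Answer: 3332/13709 ≈ 0.24305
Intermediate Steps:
R = -16660 (R = -14*35*34 = -490*34 = -16660)
R/(-68545) = -16660/(-68545) = -16660*(-1/68545) = 3332/13709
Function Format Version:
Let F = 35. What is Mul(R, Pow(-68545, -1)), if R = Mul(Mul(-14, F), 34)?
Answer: Rational(3332, 13709) ≈ 0.24305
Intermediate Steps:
R = -16660 (R = Mul(Mul(-14, 35), 34) = Mul(-490, 34) = -16660)
Mul(R, Pow(-68545, -1)) = Mul(-16660, Pow(-68545, -1)) = Mul(-16660, Rational(-1, 68545)) = Rational(3332, 13709)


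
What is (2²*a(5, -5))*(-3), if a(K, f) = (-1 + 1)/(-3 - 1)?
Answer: 0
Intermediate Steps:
a(K, f) = 0 (a(K, f) = 0/(-4) = 0*(-¼) = 0)
(2²*a(5, -5))*(-3) = (2²*0)*(-3) = (4*0)*(-3) = 0*(-3) = 0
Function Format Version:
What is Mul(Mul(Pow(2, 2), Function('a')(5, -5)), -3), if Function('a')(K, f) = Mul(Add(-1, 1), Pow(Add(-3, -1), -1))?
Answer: 0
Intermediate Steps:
Function('a')(K, f) = 0 (Function('a')(K, f) = Mul(0, Pow(-4, -1)) = Mul(0, Rational(-1, 4)) = 0)
Mul(Mul(Pow(2, 2), Function('a')(5, -5)), -3) = Mul(Mul(Pow(2, 2), 0), -3) = Mul(Mul(4, 0), -3) = Mul(0, -3) = 0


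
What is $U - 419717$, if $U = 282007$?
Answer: $-137710$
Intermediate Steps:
$U - 419717 = 282007 - 419717 = -137710$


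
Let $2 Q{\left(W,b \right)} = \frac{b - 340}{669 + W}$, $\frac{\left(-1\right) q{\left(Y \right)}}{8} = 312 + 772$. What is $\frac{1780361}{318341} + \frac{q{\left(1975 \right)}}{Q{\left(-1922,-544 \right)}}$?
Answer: $- \frac{1729155739947}{70353361} \approx -24578.0$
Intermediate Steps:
$q{\left(Y \right)} = -8672$ ($q{\left(Y \right)} = - 8 \left(312 + 772\right) = \left(-8\right) 1084 = -8672$)
$Q{\left(W,b \right)} = \frac{-340 + b}{2 \left(669 + W\right)}$ ($Q{\left(W,b \right)} = \frac{\left(b - 340\right) \frac{1}{669 + W}}{2} = \frac{\left(-340 + b\right) \frac{1}{669 + W}}{2} = \frac{\frac{1}{669 + W} \left(-340 + b\right)}{2} = \frac{-340 + b}{2 \left(669 + W\right)}$)
$\frac{1780361}{318341} + \frac{q{\left(1975 \right)}}{Q{\left(-1922,-544 \right)}} = \frac{1780361}{318341} - \frac{8672}{\frac{1}{2} \frac{1}{669 - 1922} \left(-340 - 544\right)} = 1780361 \cdot \frac{1}{318341} - \frac{8672}{\frac{1}{2} \frac{1}{-1253} \left(-884\right)} = \frac{1780361}{318341} - \frac{8672}{\frac{1}{2} \left(- \frac{1}{1253}\right) \left(-884\right)} = \frac{1780361}{318341} - \frac{8672}{\frac{442}{1253}} = \frac{1780361}{318341} - \frac{5433008}{221} = - \frac{1729155739947}{70353361}$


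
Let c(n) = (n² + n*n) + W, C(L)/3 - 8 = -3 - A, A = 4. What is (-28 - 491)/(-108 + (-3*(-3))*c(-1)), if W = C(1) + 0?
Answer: 173/21 ≈ 8.2381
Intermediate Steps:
C(L) = 3 (C(L) = 24 + 3*(-3 - 1*4) = 24 + 3*(-3 - 4) = 24 + 3*(-7) = 24 - 21 = 3)
W = 3 (W = 3 + 0 = 3)
c(n) = 3 + 2*n² (c(n) = (n² + n*n) + 3 = (n² + n²) + 3 = 2*n² + 3 = 3 + 2*n²)
(-28 - 491)/(-108 + (-3*(-3))*c(-1)) = (-28 - 491)/(-108 + (-3*(-3))*(3 + 2*(-1)²)) = -519/(-108 + 9*(3 + 2*1)) = -519/(-108 + 9*(3 + 2)) = -519/(-108 + 9*5) = -519/(-108 + 45) = -519/(-63) = -519*(-1/63) = 173/21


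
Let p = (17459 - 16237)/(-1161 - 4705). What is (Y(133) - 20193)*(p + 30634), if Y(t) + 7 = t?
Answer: -1802998097037/2933 ≈ -6.1473e+8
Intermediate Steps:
Y(t) = -7 + t
p = -611/2933 (p = 1222/(-5866) = 1222*(-1/5866) = -611/2933 ≈ -0.20832)
(Y(133) - 20193)*(p + 30634) = ((-7 + 133) - 20193)*(-611/2933 + 30634) = (126 - 20193)*(89848911/2933) = -20067*89848911/2933 = -1802998097037/2933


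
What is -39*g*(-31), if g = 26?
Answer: 31434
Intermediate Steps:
-39*g*(-31) = -39*26*(-31) = -1014*(-31) = 31434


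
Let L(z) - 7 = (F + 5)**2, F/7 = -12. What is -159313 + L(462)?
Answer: -153065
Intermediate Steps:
F = -84 (F = 7*(-12) = -84)
L(z) = 6248 (L(z) = 7 + (-84 + 5)**2 = 7 + (-79)**2 = 7 + 6241 = 6248)
-159313 + L(462) = -159313 + 6248 = -153065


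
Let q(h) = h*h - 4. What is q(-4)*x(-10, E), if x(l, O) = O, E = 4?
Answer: 48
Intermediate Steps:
q(h) = -4 + h² (q(h) = h² - 4 = -4 + h²)
q(-4)*x(-10, E) = (-4 + (-4)²)*4 = (-4 + 16)*4 = 12*4 = 48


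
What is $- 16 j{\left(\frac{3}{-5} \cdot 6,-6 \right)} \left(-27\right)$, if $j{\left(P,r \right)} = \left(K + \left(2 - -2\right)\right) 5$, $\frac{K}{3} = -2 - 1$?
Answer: $-10800$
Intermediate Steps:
$K = -9$ ($K = 3 \left(-2 - 1\right) = 3 \left(-3\right) = -9$)
$j{\left(P,r \right)} = -25$ ($j{\left(P,r \right)} = \left(-9 + \left(2 - -2\right)\right) 5 = \left(-9 + \left(2 + 2\right)\right) 5 = \left(-9 + 4\right) 5 = \left(-5\right) 5 = -25$)
$- 16 j{\left(\frac{3}{-5} \cdot 6,-6 \right)} \left(-27\right) = \left(-16\right) \left(-25\right) \left(-27\right) = 400 \left(-27\right) = -10800$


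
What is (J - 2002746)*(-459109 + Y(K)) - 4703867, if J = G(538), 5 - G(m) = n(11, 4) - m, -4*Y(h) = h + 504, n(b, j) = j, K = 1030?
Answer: 1839988792161/2 ≈ 9.1999e+11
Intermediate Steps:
Y(h) = -126 - h/4 (Y(h) = -(h + 504)/4 = -(504 + h)/4 = -126 - h/4)
G(m) = 1 + m (G(m) = 5 - (4 - m) = 5 + (-4 + m) = 1 + m)
J = 539 (J = 1 + 538 = 539)
(J - 2002746)*(-459109 + Y(K)) - 4703867 = (539 - 2002746)*(-459109 + (-126 - 1/4*1030)) - 4703867 = -2002207*(-459109 + (-126 - 515/2)) - 4703867 = -2002207*(-459109 - 767/2) - 4703867 = -2002207*(-918985/2) - 4703867 = 1839998199895/2 - 4703867 = 1839988792161/2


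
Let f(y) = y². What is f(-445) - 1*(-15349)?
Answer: 213374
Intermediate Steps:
f(-445) - 1*(-15349) = (-445)² - 1*(-15349) = 198025 + 15349 = 213374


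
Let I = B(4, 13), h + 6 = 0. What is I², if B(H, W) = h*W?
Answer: 6084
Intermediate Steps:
h = -6 (h = -6 + 0 = -6)
B(H, W) = -6*W
I = -78 (I = -6*13 = -78)
I² = (-78)² = 6084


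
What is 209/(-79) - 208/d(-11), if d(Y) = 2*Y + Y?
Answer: 9535/2607 ≈ 3.6575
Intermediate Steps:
d(Y) = 3*Y
209/(-79) - 208/d(-11) = 209/(-79) - 208/(3*(-11)) = 209*(-1/79) - 208/(-33) = -209/79 - 208*(-1/33) = -209/79 + 208/33 = 9535/2607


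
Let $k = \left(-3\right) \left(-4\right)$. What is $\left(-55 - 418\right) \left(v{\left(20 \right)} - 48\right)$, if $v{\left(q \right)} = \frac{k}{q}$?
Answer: $\frac{112101}{5} \approx 22420.0$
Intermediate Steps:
$k = 12$
$v{\left(q \right)} = \frac{12}{q}$
$\left(-55 - 418\right) \left(v{\left(20 \right)} - 48\right) = \left(-55 - 418\right) \left(\frac{12}{20} - 48\right) = - 473 \left(12 \cdot \frac{1}{20} - 48\right) = - 473 \left(\frac{3}{5} - 48\right) = \left(-473\right) \left(- \frac{237}{5}\right) = \frac{112101}{5}$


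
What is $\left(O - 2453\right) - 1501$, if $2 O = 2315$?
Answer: $- \frac{5593}{2} \approx -2796.5$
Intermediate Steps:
$O = \frac{2315}{2}$ ($O = \frac{1}{2} \cdot 2315 = \frac{2315}{2} \approx 1157.5$)
$\left(O - 2453\right) - 1501 = \left(\frac{2315}{2} - 2453\right) - 1501 = - \frac{2591}{2} - 1501 = - \frac{5593}{2}$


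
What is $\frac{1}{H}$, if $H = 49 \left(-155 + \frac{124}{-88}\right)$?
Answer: $- \frac{22}{168609} \approx -0.00013048$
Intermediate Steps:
$H = - \frac{168609}{22}$ ($H = 49 \left(-155 + 124 \left(- \frac{1}{88}\right)\right) = 49 \left(-155 - \frac{31}{22}\right) = 49 \left(- \frac{3441}{22}\right) = - \frac{168609}{22} \approx -7664.0$)
$\frac{1}{H} = \frac{1}{- \frac{168609}{22}} = - \frac{22}{168609}$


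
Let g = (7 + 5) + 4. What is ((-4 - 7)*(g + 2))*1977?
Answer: -391446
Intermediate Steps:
g = 16 (g = 12 + 4 = 16)
((-4 - 7)*(g + 2))*1977 = ((-4 - 7)*(16 + 2))*1977 = -11*18*1977 = -198*1977 = -391446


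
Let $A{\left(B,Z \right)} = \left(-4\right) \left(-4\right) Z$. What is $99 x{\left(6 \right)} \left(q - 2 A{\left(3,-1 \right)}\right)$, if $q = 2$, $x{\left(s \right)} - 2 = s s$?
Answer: $127908$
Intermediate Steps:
$x{\left(s \right)} = 2 + s^{2}$ ($x{\left(s \right)} = 2 + s s = 2 + s^{2}$)
$A{\left(B,Z \right)} = 16 Z$
$99 x{\left(6 \right)} \left(q - 2 A{\left(3,-1 \right)}\right) = 99 \left(2 + 6^{2}\right) \left(2 - 2 \cdot 16 \left(-1\right)\right) = 99 \left(2 + 36\right) \left(2 - -32\right) = 99 \cdot 38 \left(2 + 32\right) = 3762 \cdot 34 = 127908$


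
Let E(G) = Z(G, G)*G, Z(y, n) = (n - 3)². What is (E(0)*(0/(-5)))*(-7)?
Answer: 0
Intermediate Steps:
Z(y, n) = (-3 + n)²
E(G) = G*(-3 + G)² (E(G) = (-3 + G)²*G = G*(-3 + G)²)
(E(0)*(0/(-5)))*(-7) = ((0*(-3 + 0)²)*(0/(-5)))*(-7) = ((0*(-3)²)*(0*(-⅕)))*(-7) = ((0*9)*0)*(-7) = (0*0)*(-7) = 0*(-7) = 0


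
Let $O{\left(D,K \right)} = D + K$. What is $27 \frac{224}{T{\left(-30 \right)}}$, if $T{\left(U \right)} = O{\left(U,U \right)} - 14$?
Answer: $- \frac{3024}{37} \approx -81.73$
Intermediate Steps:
$T{\left(U \right)} = -14 + 2 U$ ($T{\left(U \right)} = \left(U + U\right) - 14 = 2 U - 14 = -14 + 2 U$)
$27 \frac{224}{T{\left(-30 \right)}} = 27 \frac{224}{-14 + 2 \left(-30\right)} = 27 \frac{224}{-14 - 60} = 27 \frac{224}{-74} = 27 \cdot 224 \left(- \frac{1}{74}\right) = 27 \left(- \frac{112}{37}\right) = - \frac{3024}{37}$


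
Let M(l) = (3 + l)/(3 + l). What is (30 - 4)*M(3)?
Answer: 26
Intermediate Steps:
M(l) = 1
(30 - 4)*M(3) = (30 - 4)*1 = 26*1 = 26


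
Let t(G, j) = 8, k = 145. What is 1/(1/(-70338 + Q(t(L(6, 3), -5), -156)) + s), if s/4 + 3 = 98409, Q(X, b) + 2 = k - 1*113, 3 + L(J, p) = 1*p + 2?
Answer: 70308/27674916191 ≈ 2.5405e-6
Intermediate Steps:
L(J, p) = -1 + p (L(J, p) = -3 + (1*p + 2) = -3 + (p + 2) = -3 + (2 + p) = -1 + p)
Q(X, b) = 30 (Q(X, b) = -2 + (145 - 1*113) = -2 + (145 - 113) = -2 + 32 = 30)
s = 393624 (s = -12 + 4*98409 = -12 + 393636 = 393624)
1/(1/(-70338 + Q(t(L(6, 3), -5), -156)) + s) = 1/(1/(-70338 + 30) + 393624) = 1/(1/(-70308) + 393624) = 1/(-1/70308 + 393624) = 1/(27674916191/70308) = 70308/27674916191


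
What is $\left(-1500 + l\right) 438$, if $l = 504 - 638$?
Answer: $-715692$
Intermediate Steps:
$l = -134$ ($l = 504 - 638 = -134$)
$\left(-1500 + l\right) 438 = \left(-1500 - 134\right) 438 = \left(-1634\right) 438 = -715692$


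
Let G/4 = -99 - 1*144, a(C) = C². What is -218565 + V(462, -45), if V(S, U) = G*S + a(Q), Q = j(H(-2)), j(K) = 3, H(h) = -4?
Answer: -667620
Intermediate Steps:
Q = 3
G = -972 (G = 4*(-99 - 1*144) = 4*(-99 - 144) = 4*(-243) = -972)
V(S, U) = 9 - 972*S (V(S, U) = -972*S + 3² = -972*S + 9 = 9 - 972*S)
-218565 + V(462, -45) = -218565 + (9 - 972*462) = -218565 + (9 - 449064) = -218565 - 449055 = -667620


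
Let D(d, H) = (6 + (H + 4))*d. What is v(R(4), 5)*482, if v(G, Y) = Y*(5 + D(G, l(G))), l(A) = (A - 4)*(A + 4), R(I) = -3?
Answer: -9640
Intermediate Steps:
l(A) = (-4 + A)*(4 + A)
D(d, H) = d*(10 + H) (D(d, H) = (6 + (4 + H))*d = (10 + H)*d = d*(10 + H))
v(G, Y) = Y*(5 + G*(-6 + G**2)) (v(G, Y) = Y*(5 + G*(10 + (-16 + G**2))) = Y*(5 + G*(-6 + G**2)))
v(R(4), 5)*482 = (5*(5 - 3*(-6 + (-3)**2)))*482 = (5*(5 - 3*(-6 + 9)))*482 = (5*(5 - 3*3))*482 = (5*(5 - 9))*482 = (5*(-4))*482 = -20*482 = -9640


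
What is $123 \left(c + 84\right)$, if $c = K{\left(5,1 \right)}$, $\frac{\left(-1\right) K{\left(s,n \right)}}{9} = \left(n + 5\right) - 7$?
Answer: $11439$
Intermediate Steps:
$K{\left(s,n \right)} = 18 - 9 n$ ($K{\left(s,n \right)} = - 9 \left(\left(n + 5\right) - 7\right) = - 9 \left(\left(5 + n\right) - 7\right) = - 9 \left(-2 + n\right) = 18 - 9 n$)
$c = 9$ ($c = 18 - 9 = 9$)
$123 \left(c + 84\right) = 123 \left(9 + 84\right) = 123 \cdot 93 = 11439$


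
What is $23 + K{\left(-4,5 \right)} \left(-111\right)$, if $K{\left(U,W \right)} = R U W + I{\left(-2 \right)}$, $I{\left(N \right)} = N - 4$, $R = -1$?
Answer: $-1531$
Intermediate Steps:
$I{\left(N \right)} = -4 + N$ ($I{\left(N \right)} = N - 4 = -4 + N$)
$K{\left(U,W \right)} = -6 - U W$ ($K{\left(U,W \right)} = - U W - 6 = -6 - U W$)
$23 + K{\left(-4,5 \right)} \left(-111\right) = 23 + \left(-6 - \left(-4\right) 5\right) \left(-111\right) = 23 + \left(-6 + 20\right) \left(-111\right) = 23 + 14 \left(-111\right) = 23 - 1554 = -1531$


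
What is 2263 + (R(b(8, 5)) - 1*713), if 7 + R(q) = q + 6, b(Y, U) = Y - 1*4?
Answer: 1553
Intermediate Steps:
b(Y, U) = -4 + Y (b(Y, U) = Y - 4 = -4 + Y)
R(q) = -1 + q (R(q) = -7 + (q + 6) = -7 + (6 + q) = -1 + q)
2263 + (R(b(8, 5)) - 1*713) = 2263 + ((-1 + (-4 + 8)) - 1*713) = 2263 + ((-1 + 4) - 713) = 2263 + (3 - 713) = 2263 - 710 = 1553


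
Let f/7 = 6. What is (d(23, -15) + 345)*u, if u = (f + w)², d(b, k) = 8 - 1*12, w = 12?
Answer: 994356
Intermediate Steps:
d(b, k) = -4 (d(b, k) = 8 - 12 = -4)
f = 42 (f = 7*6 = 42)
u = 2916 (u = (42 + 12)² = 54² = 2916)
(d(23, -15) + 345)*u = (-4 + 345)*2916 = 341*2916 = 994356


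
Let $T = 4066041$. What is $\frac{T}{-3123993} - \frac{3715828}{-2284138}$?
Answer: $\frac{386803650591}{1189271853839} \approx 0.32524$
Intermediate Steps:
$\frac{T}{-3123993} - \frac{3715828}{-2284138} = \frac{4066041}{-3123993} - \frac{3715828}{-2284138} = 4066041 \left(- \frac{1}{3123993}\right) - - \frac{1857914}{1142069} = - \frac{1355347}{1041331} + \frac{1857914}{1142069} = \frac{386803650591}{1189271853839}$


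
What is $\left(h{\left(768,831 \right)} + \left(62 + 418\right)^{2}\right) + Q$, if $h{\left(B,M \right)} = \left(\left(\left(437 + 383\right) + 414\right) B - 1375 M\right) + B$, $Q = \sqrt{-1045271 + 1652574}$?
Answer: $36255 + \sqrt{607303} \approx 37034.0$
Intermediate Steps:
$Q = \sqrt{607303} \approx 779.3$
$h{\left(B,M \right)} = - 1375 M + 1235 B$ ($h{\left(B,M \right)} = \left(\left(820 + 414\right) B - 1375 M\right) + B = \left(1234 B - 1375 M\right) + B = \left(- 1375 M + 1234 B\right) + B = - 1375 M + 1235 B$)
$\left(h{\left(768,831 \right)} + \left(62 + 418\right)^{2}\right) + Q = \left(\left(\left(-1375\right) 831 + 1235 \cdot 768\right) + \left(62 + 418\right)^{2}\right) + \sqrt{607303} = \left(\left(-1142625 + 948480\right) + 480^{2}\right) + \sqrt{607303} = \left(-194145 + 230400\right) + \sqrt{607303} = 36255 + \sqrt{607303}$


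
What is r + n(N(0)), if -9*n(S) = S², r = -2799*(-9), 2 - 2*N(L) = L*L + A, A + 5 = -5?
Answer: 25187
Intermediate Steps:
A = -10 (A = -5 - 5 = -10)
N(L) = 6 - L²/2 (N(L) = 1 - (L*L - 10)/2 = 1 - (L² - 10)/2 = 1 - (-10 + L²)/2 = 1 + (5 - L²/2) = 6 - L²/2)
r = 25191
n(S) = -S²/9
r + n(N(0)) = 25191 - (6 - ½*0²)²/9 = 25191 - (6 - ½*0)²/9 = 25191 - (6 + 0)²/9 = 25191 - ⅑*6² = 25191 - ⅑*36 = 25191 - 4 = 25187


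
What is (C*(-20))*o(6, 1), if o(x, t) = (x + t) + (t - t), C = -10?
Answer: 1400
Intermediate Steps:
o(x, t) = t + x (o(x, t) = (t + x) + 0 = t + x)
(C*(-20))*o(6, 1) = (-10*(-20))*(1 + 6) = 200*7 = 1400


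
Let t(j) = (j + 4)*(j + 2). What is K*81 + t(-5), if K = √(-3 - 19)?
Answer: 3 + 81*I*√22 ≈ 3.0 + 379.92*I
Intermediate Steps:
t(j) = (2 + j)*(4 + j) (t(j) = (4 + j)*(2 + j) = (2 + j)*(4 + j))
K = I*√22 (K = √(-22) = I*√22 ≈ 4.6904*I)
K*81 + t(-5) = (I*√22)*81 + (8 + (-5)² + 6*(-5)) = 81*I*√22 + (8 + 25 - 30) = 81*I*√22 + 3 = 3 + 81*I*√22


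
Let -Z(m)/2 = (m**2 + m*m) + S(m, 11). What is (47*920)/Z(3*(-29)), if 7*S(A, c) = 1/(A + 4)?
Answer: -546140/382399 ≈ -1.4282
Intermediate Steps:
S(A, c) = 1/(7*(4 + A)) (S(A, c) = 1/(7*(A + 4)) = 1/(7*(4 + A)))
Z(m) = -4*m**2 - 2/(7*(4 + m)) (Z(m) = -2*((m**2 + m*m) + 1/(7*(4 + m))) = -2*((m**2 + m**2) + 1/(7*(4 + m))) = -2*(2*m**2 + 1/(7*(4 + m))) = -4*m**2 - 2/(7*(4 + m)))
(47*920)/Z(3*(-29)) = (47*920)/((2*(-1 + 14*(3*(-29))**2*(-4 - 3*(-29)))/(7*(4 + 3*(-29))))) = 43240/((2*(-1 + 14*(-87)**2*(-4 - 1*(-87)))/(7*(4 - 87)))) = 43240/(((2/7)*(-1 + 14*7569*(-4 + 87))/(-83))) = 43240/(((2/7)*(-1/83)*(-1 + 14*7569*83))) = 43240/(((2/7)*(-1/83)*(-1 + 8795178))) = 43240/(((2/7)*(-1/83)*8795177)) = 43240/(-17590354/581) = 43240*(-581/17590354) = -546140/382399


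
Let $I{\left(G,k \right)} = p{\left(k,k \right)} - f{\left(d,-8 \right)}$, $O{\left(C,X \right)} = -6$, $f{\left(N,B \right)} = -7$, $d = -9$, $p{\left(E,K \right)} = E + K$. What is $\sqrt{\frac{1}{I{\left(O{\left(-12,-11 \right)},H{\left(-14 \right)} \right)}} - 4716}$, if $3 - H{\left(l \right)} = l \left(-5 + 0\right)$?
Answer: $\frac{i \sqrt{76064491}}{127} \approx 68.673 i$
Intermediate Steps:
$H{\left(l \right)} = 3 + 5 l$ ($H{\left(l \right)} = 3 - l \left(-5 + 0\right) = 3 - l \left(-5\right) = 3 - - 5 l = 3 + 5 l$)
$I{\left(G,k \right)} = 7 + 2 k$ ($I{\left(G,k \right)} = \left(k + k\right) - -7 = 2 k + 7 = 7 + 2 k$)
$\sqrt{\frac{1}{I{\left(O{\left(-12,-11 \right)},H{\left(-14 \right)} \right)}} - 4716} = \sqrt{\frac{1}{7 + 2 \left(3 + 5 \left(-14\right)\right)} - 4716} = \sqrt{\frac{1}{7 + 2 \left(3 - 70\right)} - 4716} = \sqrt{\frac{1}{7 + 2 \left(-67\right)} - 4716} = \sqrt{\frac{1}{7 - 134} - 4716} = \sqrt{\frac{1}{-127} - 4716} = \sqrt{- \frac{1}{127} - 4716} = \sqrt{- \frac{598933}{127}} = \frac{i \sqrt{76064491}}{127}$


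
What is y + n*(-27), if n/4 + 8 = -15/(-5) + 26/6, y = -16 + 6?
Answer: 62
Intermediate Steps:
y = -10
n = -8/3 (n = -32 + 4*(-15/(-5) + 26/6) = -32 + 4*(-15*(-⅕) + 26*(⅙)) = -32 + 4*(3 + 13/3) = -32 + 4*(22/3) = -32 + 88/3 = -8/3 ≈ -2.6667)
y + n*(-27) = -10 - 8/3*(-27) = -10 + 72 = 62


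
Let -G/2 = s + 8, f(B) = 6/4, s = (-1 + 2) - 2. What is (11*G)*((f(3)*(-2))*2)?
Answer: 924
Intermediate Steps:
s = -1 (s = 1 - 2 = -1)
f(B) = 3/2 (f(B) = 6*(¼) = 3/2)
G = -14 (G = -2*(-1 + 8) = -2*7 = -14)
(11*G)*((f(3)*(-2))*2) = (11*(-14))*(((3/2)*(-2))*2) = -(-462)*2 = -154*(-6) = 924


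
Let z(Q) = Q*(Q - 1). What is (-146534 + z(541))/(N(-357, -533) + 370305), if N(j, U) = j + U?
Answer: 145606/369415 ≈ 0.39415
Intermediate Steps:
N(j, U) = U + j
z(Q) = Q*(-1 + Q)
(-146534 + z(541))/(N(-357, -533) + 370305) = (-146534 + 541*(-1 + 541))/((-533 - 357) + 370305) = (-146534 + 541*540)/(-890 + 370305) = (-146534 + 292140)/369415 = 145606*(1/369415) = 145606/369415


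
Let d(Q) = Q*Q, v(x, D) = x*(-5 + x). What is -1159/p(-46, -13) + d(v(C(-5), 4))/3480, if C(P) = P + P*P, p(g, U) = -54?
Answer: 74111/1566 ≈ 47.325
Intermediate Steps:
C(P) = P + P²
d(Q) = Q²
-1159/p(-46, -13) + d(v(C(-5), 4))/3480 = -1159/(-54) + ((-5*(1 - 5))*(-5 - 5*(1 - 5)))²/3480 = -1159*(-1/54) + ((-5*(-4))*(-5 - 5*(-4)))²*(1/3480) = 1159/54 + (20*(-5 + 20))²*(1/3480) = 1159/54 + (20*15)²*(1/3480) = 1159/54 + 300²*(1/3480) = 1159/54 + 90000*(1/3480) = 1159/54 + 750/29 = 74111/1566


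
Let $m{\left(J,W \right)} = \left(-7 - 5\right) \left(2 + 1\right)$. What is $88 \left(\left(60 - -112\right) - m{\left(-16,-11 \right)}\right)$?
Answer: $18304$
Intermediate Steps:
$m{\left(J,W \right)} = -36$ ($m{\left(J,W \right)} = \left(-12\right) 3 = -36$)
$88 \left(\left(60 - -112\right) - m{\left(-16,-11 \right)}\right) = 88 \left(\left(60 - -112\right) - -36\right) = 88 \left(\left(60 + 112\right) + 36\right) = 88 \left(172 + 36\right) = 88 \cdot 208 = 18304$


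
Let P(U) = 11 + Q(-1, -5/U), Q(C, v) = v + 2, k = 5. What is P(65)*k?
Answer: 840/13 ≈ 64.615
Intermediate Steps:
Q(C, v) = 2 + v
P(U) = 13 - 5/U (P(U) = 11 + (2 - 5/U) = 13 - 5/U)
P(65)*k = (13 - 5/65)*5 = (13 - 5*1/65)*5 = (13 - 1/13)*5 = (168/13)*5 = 840/13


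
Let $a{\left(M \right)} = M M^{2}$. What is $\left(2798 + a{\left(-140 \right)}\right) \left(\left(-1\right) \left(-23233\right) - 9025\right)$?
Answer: $-38946998016$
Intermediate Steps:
$a{\left(M \right)} = M^{3}$
$\left(2798 + a{\left(-140 \right)}\right) \left(\left(-1\right) \left(-23233\right) - 9025\right) = \left(2798 + \left(-140\right)^{3}\right) \left(\left(-1\right) \left(-23233\right) - 9025\right) = \left(2798 - 2744000\right) \left(23233 - 9025\right) = \left(-2741202\right) 14208 = -38946998016$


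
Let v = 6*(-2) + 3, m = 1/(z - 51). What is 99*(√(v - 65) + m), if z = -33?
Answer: -33/28 + 99*I*√74 ≈ -1.1786 + 851.63*I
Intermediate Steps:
m = -1/84 (m = 1/(-33 - 51) = 1/(-84) = -1/84 ≈ -0.011905)
v = -9 (v = -12 + 3 = -9)
99*(√(v - 65) + m) = 99*(√(-9 - 65) - 1/84) = 99*(√(-74) - 1/84) = 99*(I*√74 - 1/84) = 99*(-1/84 + I*√74) = -33/28 + 99*I*√74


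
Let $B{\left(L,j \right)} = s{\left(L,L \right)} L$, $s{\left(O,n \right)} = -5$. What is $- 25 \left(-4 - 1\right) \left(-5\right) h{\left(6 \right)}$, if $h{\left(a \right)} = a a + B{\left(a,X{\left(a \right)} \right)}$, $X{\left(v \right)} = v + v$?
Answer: $-3750$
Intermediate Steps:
$X{\left(v \right)} = 2 v$
$B{\left(L,j \right)} = - 5 L$
$h{\left(a \right)} = a^{2} - 5 a$ ($h{\left(a \right)} = a a - 5 a = a^{2} - 5 a$)
$- 25 \left(-4 - 1\right) \left(-5\right) h{\left(6 \right)} = - 25 \left(-4 - 1\right) \left(-5\right) 6 \left(-5 + 6\right) = - 25 \left(\left(-5\right) \left(-5\right)\right) 6 \cdot 1 = \left(-25\right) 25 \cdot 6 = \left(-625\right) 6 = -3750$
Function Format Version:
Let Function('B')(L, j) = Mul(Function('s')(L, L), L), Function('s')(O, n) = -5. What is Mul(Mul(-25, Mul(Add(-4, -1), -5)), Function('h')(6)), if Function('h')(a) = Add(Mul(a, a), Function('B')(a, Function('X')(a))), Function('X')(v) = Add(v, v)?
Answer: -3750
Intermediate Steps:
Function('X')(v) = Mul(2, v)
Function('B')(L, j) = Mul(-5, L)
Function('h')(a) = Add(Pow(a, 2), Mul(-5, a)) (Function('h')(a) = Add(Mul(a, a), Mul(-5, a)) = Add(Pow(a, 2), Mul(-5, a)))
Mul(Mul(-25, Mul(Add(-4, -1), -5)), Function('h')(6)) = Mul(Mul(-25, Mul(Add(-4, -1), -5)), Mul(6, Add(-5, 6))) = Mul(Mul(-25, Mul(-5, -5)), Mul(6, 1)) = Mul(Mul(-25, 25), 6) = Mul(-625, 6) = -3750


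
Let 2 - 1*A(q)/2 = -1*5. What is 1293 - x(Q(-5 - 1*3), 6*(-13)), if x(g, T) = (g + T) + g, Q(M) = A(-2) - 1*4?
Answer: 1351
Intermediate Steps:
A(q) = 14 (A(q) = 4 - (-2)*5 = 4 - 2*(-5) = 4 + 10 = 14)
Q(M) = 10 (Q(M) = 14 - 1*4 = 14 - 4 = 10)
x(g, T) = T + 2*g (x(g, T) = (T + g) + g = T + 2*g)
1293 - x(Q(-5 - 1*3), 6*(-13)) = 1293 - (6*(-13) + 2*10) = 1293 - (-78 + 20) = 1293 - 1*(-58) = 1293 + 58 = 1351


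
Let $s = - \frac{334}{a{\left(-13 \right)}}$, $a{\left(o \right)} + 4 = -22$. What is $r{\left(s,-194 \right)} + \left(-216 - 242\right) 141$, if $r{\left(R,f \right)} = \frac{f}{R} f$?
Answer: $- \frac{10295258}{167} \approx -61648.0$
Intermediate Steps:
$a{\left(o \right)} = -26$ ($a{\left(o \right)} = -4 - 22 = -26$)
$s = \frac{167}{13}$ ($s = - \frac{334}{-26} = \left(-334\right) \left(- \frac{1}{26}\right) = \frac{167}{13} \approx 12.846$)
$r{\left(R,f \right)} = \frac{f^{2}}{R}$
$r{\left(s,-194 \right)} + \left(-216 - 242\right) 141 = \frac{\left(-194\right)^{2}}{\frac{167}{13}} + \left(-216 - 242\right) 141 = \frac{13}{167} \cdot 37636 - 64578 = \frac{489268}{167} - 64578 = - \frac{10295258}{167}$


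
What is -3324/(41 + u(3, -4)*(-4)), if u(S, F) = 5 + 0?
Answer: -1108/7 ≈ -158.29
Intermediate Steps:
u(S, F) = 5
-3324/(41 + u(3, -4)*(-4)) = -3324/(41 + 5*(-4)) = -3324/(41 - 20) = -3324/21 = -3324*1/21 = -1108/7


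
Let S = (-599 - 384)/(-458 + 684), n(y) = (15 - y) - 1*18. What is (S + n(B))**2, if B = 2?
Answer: 4464769/51076 ≈ 87.414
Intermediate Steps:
n(y) = -3 - y (n(y) = (15 - y) - 18 = -3 - y)
S = -983/226 ≈ -4.3496
(S + n(B))**2 = (-983/226 + (-3 - 1*2))**2 = (-983/226 + (-3 - 2))**2 = (-983/226 - 5)**2 = (-2113/226)**2 = 4464769/51076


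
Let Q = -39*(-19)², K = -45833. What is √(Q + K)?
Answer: 2*I*√14978 ≈ 244.77*I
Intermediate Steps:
Q = -14079 (Q = -39*361 = -14079)
√(Q + K) = √(-14079 - 45833) = √(-59912) = 2*I*√14978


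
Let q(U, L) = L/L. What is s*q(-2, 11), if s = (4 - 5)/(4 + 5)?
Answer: -⅑ ≈ -0.11111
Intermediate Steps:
s = -⅑ (s = -1/9 = -1*⅑ = -⅑ ≈ -0.11111)
q(U, L) = 1
s*q(-2, 11) = -⅑*1 = -⅑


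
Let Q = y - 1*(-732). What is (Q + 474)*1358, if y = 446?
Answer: 2243416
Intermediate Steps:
Q = 1178 (Q = 446 - 1*(-732) = 446 + 732 = 1178)
(Q + 474)*1358 = (1178 + 474)*1358 = 1652*1358 = 2243416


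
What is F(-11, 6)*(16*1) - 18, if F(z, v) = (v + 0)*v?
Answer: 558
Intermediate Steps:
F(z, v) = v**2 (F(z, v) = v*v = v**2)
F(-11, 6)*(16*1) - 18 = 6**2*(16*1) - 18 = 36*16 - 18 = 576 - 18 = 558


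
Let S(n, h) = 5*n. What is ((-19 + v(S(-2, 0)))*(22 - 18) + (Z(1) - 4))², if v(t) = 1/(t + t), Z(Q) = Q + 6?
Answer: 133956/25 ≈ 5358.2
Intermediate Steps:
Z(Q) = 6 + Q
v(t) = 1/(2*t)
((-19 + v(S(-2, 0)))*(22 - 18) + (Z(1) - 4))² = ((-19 + 1/(2*((5*(-2)))))*(22 - 18) + ((6 + 1) - 4))² = ((-19 + (½)/(-10))*4 + (7 - 4))² = ((-19 + (½)*(-⅒))*4 + 3)² = ((-19 - 1/20)*4 + 3)² = (-381/20*4 + 3)² = (-381/5 + 3)² = (-366/5)² = 133956/25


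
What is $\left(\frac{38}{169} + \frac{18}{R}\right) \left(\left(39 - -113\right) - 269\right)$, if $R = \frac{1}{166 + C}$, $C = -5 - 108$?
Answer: $- \frac{1451376}{13} \approx -1.1164 \cdot 10^{5}$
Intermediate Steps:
$C = -113$ ($C = -5 - 108 = -113$)
$R = \frac{1}{53}$ ($R = \frac{1}{166 - 113} = \frac{1}{53} \approx 0.018868$)
$\left(\frac{38}{169} + \frac{18}{R}\right) \left(\left(39 - -113\right) - 269\right) = \left(\frac{38}{169} + 18 \frac{1}{\frac{1}{53}}\right) \left(\left(39 - -113\right) - 269\right) = \left(38 \cdot \frac{1}{169} + 18 \cdot 53\right) \left(\left(39 + 113\right) - 269\right) = \left(\frac{38}{169} + 954\right) \left(152 - 269\right) = \frac{161264}{169} \left(-117\right) = - \frac{1451376}{13}$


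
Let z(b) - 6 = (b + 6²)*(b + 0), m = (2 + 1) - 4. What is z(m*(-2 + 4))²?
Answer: 3844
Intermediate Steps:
m = -1 (m = 3 - 4 = -1)
z(b) = 6 + b*(36 + b) (z(b) = 6 + (b + 6²)*(b + 0) = 6 + (b + 36)*b = 6 + (36 + b)*b = 6 + b*(36 + b))
z(m*(-2 + 4))² = (6 + (-(-2 + 4))² + 36*(-(-2 + 4)))² = (6 + (-1*2)² + 36*(-1*2))² = (6 + (-2)² + 36*(-2))² = (6 + 4 - 72)² = (-62)² = 3844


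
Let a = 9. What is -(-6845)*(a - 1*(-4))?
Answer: 88985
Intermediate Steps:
-(-6845)*(a - 1*(-4)) = -(-6845)*(9 - 1*(-4)) = -(-6845)*(9 + 4) = -(-6845)*13 = -1*(-88985) = 88985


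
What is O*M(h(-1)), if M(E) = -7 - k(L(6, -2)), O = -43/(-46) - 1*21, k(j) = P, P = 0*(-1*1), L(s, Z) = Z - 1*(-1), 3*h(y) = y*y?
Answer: 6461/46 ≈ 140.46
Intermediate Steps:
h(y) = y²/3 (h(y) = (y*y)/3 = y²/3)
L(s, Z) = 1 + Z (L(s, Z) = Z + 1 = 1 + Z)
P = 0 (P = 0*(-1) = 0)
k(j) = 0
O = -923/46 (O = -43*(-1/46) - 21 = 43/46 - 21 = -923/46 ≈ -20.065)
M(E) = -7 (M(E) = -7 - 1*0 = -7 + 0 = -7)
O*M(h(-1)) = -923/46*(-7) = 6461/46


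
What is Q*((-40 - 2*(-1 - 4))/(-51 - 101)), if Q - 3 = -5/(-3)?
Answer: 35/38 ≈ 0.92105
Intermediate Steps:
Q = 14/3 (Q = 3 - 5/(-3) = 3 - 5*(-⅓) = 3 + 5/3 = 14/3 ≈ 4.6667)
Q*((-40 - 2*(-1 - 4))/(-51 - 101)) = 14*((-40 - 2*(-1 - 4))/(-51 - 101))/3 = 14*((-40 - 2*(-5))/(-152))/3 = 14*((-40 + 10)*(-1/152))/3 = 14*(-30*(-1/152))/3 = (14/3)*(15/76) = 35/38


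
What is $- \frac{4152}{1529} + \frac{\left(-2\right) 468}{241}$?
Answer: $- \frac{2431776}{368489} \approx -6.5993$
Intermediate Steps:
$- \frac{4152}{1529} + \frac{\left(-2\right) 468}{241} = \left(-4152\right) \frac{1}{1529} - \frac{936}{241} = - \frac{4152}{1529} - \frac{936}{241} = - \frac{2431776}{368489}$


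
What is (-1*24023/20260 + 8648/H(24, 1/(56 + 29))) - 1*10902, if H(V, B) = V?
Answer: -640794569/60780 ≈ -10543.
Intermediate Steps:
(-1*24023/20260 + 8648/H(24, 1/(56 + 29))) - 1*10902 = (-1*24023/20260 + 8648/24) - 1*10902 = (-24023*1/20260 + 8648*(1/24)) - 10902 = (-24023/20260 + 1081/3) - 10902 = 21828991/60780 - 10902 = -640794569/60780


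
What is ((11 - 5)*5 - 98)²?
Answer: 4624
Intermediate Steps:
((11 - 5)*5 - 98)² = (6*5 - 98)² = (30 - 98)² = (-68)² = 4624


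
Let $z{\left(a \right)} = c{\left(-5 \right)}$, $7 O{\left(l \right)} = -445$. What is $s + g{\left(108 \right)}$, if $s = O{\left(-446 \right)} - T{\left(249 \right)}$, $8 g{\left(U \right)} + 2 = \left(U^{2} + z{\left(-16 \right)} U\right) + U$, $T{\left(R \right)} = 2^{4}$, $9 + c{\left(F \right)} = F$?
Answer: $\frac{33675}{28} \approx 1202.7$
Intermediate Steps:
$c{\left(F \right)} = -9 + F$
$O{\left(l \right)} = - \frac{445}{7}$ ($O{\left(l \right)} = \frac{1}{7} \left(-445\right) = - \frac{445}{7}$)
$z{\left(a \right)} = -14$ ($z{\left(a \right)} = -9 - 5 = -14$)
$T{\left(R \right)} = 16$
$g{\left(U \right)} = - \frac{1}{4} - \frac{13 U}{8} + \frac{U^{2}}{8}$ ($g{\left(U \right)} = - \frac{1}{4} + \frac{\left(U^{2} - 14 U\right) + U}{8} = - \frac{1}{4} + \frac{U^{2} - 13 U}{8} = - \frac{1}{4} + \left(- \frac{13 U}{8} + \frac{U^{2}}{8}\right) = - \frac{1}{4} - \frac{13 U}{8} + \frac{U^{2}}{8}$)
$s = - \frac{557}{7}$ ($s = - \frac{445}{7} - 16 = - \frac{557}{7} \approx -79.571$)
$s + g{\left(108 \right)} = - \frac{557}{7} - \left(\frac{703}{4} - 1458\right) = - \frac{557}{7} - - \frac{5129}{4} = - \frac{557}{7} + \frac{5129}{4} = \frac{33675}{28}$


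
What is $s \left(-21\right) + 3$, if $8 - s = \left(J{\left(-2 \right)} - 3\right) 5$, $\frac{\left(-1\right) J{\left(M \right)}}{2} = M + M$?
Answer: $360$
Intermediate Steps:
$J{\left(M \right)} = - 4 M$ ($J{\left(M \right)} = - 2 \left(M + M\right) = - 2 \cdot 2 M = - 4 M$)
$s = -17$ ($s = 8 - \left(\left(-4\right) \left(-2\right) - 3\right) 5 = 8 - \left(8 - 3\right) 5 = 8 - 5 \cdot 5 = 8 - 25 = -17$)
$s \left(-21\right) + 3 = \left(-17\right) \left(-21\right) + 3 = 357 + 3 = 360$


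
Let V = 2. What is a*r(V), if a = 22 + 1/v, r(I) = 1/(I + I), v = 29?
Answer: 639/116 ≈ 5.5086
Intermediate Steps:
r(I) = 1/(2*I)
a = 639/29 (a = 22 + 1/29 = 639/29 ≈ 22.034)
a*r(V) = 639*((½)/2)/29 = 639*((½)*(½))/29 = (639/29)*(¼) = 639/116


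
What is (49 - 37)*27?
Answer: 324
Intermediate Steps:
(49 - 37)*27 = 12*27 = 324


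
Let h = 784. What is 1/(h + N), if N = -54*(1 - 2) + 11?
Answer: 1/849 ≈ 0.0011779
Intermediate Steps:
N = 65 (N = -54*(-1) + 11 = -9*(-6) + 11 = 54 + 11 = 65)
1/(h + N) = 1/(784 + 65) = 1/849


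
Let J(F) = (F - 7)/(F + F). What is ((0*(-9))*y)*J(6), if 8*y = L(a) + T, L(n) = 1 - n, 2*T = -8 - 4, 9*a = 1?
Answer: 0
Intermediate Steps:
a = 1/9 (a = (1/9)*1 = 1/9 ≈ 0.11111)
T = -6 (T = (-8 - 4)/2 = (1/2)*(-12) = -6)
J(F) = (-7 + F)/(2*F) (J(F) = (-7 + F)/((2*F)) = (-7 + F)*(1/(2*F)) = (-7 + F)/(2*F))
y = -23/36 (y = ((1 - 1*1/9) - 6)/8 = ((1 - 1/9) - 6)/8 = (8/9 - 6)/8 = (1/8)*(-46/9) = -23/36 ≈ -0.63889)
((0*(-9))*y)*J(6) = ((0*(-9))*(-23/36))*((1/2)*(-7 + 6)/6) = (0*(-23/36))*((1/2)*(1/6)*(-1)) = 0*(-1/12) = 0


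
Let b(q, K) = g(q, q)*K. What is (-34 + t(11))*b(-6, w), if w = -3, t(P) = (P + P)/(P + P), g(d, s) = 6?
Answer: 594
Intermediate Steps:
t(P) = 1 (t(P) = (2*P)/((2*P)) = (2*P)*(1/(2*P)) = 1)
b(q, K) = 6*K
(-34 + t(11))*b(-6, w) = (-34 + 1)*(6*(-3)) = -33*(-18) = 594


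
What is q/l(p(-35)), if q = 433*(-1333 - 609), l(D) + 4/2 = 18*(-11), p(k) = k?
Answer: 420443/100 ≈ 4204.4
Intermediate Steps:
l(D) = -200 (l(D) = -2 + 18*(-11) = -2 - 198 = -200)
q = -840886 (q = 433*(-1942) = -840886)
q/l(p(-35)) = -840886/(-200) = -840886*(-1/200) = 420443/100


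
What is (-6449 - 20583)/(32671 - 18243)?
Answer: -6758/3607 ≈ -1.8736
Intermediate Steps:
(-6449 - 20583)/(32671 - 18243) = -27032/14428 = -27032*1/14428 = -6758/3607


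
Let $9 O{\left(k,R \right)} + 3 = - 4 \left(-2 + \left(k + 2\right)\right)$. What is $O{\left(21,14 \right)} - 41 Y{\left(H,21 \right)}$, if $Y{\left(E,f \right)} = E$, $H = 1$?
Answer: $- \frac{152}{3} \approx -50.667$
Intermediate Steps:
$O{\left(k,R \right)} = - \frac{1}{3} - \frac{4 k}{9}$ ($O{\left(k,R \right)} = - \frac{1}{3} + \frac{\left(-4\right) \left(-2 + \left(k + 2\right)\right)}{9} = - \frac{1}{3} + \frac{\left(-4\right) \left(-2 + \left(2 + k\right)\right)}{9} = - \frac{1}{3} + \frac{\left(-4\right) k}{9} = - \frac{1}{3} - \frac{4 k}{9}$)
$O{\left(21,14 \right)} - 41 Y{\left(H,21 \right)} = \left(- \frac{1}{3} - \frac{28}{3}\right) - 41 = - \frac{29}{3} - 41 = - \frac{152}{3}$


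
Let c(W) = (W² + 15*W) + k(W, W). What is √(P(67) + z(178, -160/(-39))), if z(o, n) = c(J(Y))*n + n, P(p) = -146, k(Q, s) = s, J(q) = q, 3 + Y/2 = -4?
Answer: I*√43394/13 ≈ 16.024*I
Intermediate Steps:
Y = -14 (Y = -6 + 2*(-4) = -6 - 8 = -14)
c(W) = W² + 16*W (c(W) = (W² + 15*W) + W = W² + 16*W)
z(o, n) = -27*n (z(o, n) = (-14*(16 - 14))*n + n = (-14*2)*n + n = -28*n + n = -27*n)
√(P(67) + z(178, -160/(-39))) = √(-146 - (-4320)/(-39)) = √(-146 - (-4320)*(-1)/39) = √(-146 - 27*160/39) = √(-146 - 1440/13) = √(-3338/13) = I*√43394/13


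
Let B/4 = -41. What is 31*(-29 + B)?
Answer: -5983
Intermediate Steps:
B = -164 (B = 4*(-41) = -164)
31*(-29 + B) = 31*(-29 - 164) = 31*(-193) = -5983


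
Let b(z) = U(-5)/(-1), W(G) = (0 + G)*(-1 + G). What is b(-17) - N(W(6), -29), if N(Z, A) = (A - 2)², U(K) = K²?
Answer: -986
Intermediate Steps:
W(G) = G*(-1 + G)
b(z) = -25 (b(z) = (-5)²/(-1) = 25*(-1) = -25)
N(Z, A) = (-2 + A)²
b(-17) - N(W(6), -29) = -25 - (-2 - 29)² = -25 - 1*(-31)² = -25 - 1*961 = -25 - 961 = -986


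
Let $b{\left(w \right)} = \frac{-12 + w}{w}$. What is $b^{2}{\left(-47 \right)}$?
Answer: $\frac{3481}{2209} \approx 1.5758$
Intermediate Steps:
$b{\left(w \right)} = \frac{-12 + w}{w}$
$b^{2}{\left(-47 \right)} = \left(\frac{-12 - 47}{-47}\right)^{2} = \left(\left(- \frac{1}{47}\right) \left(-59\right)\right)^{2} = \left(\frac{59}{47}\right)^{2} = \frac{3481}{2209}$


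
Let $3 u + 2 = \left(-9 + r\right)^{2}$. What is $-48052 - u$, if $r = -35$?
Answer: $- \frac{146090}{3} \approx -48697.0$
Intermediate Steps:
$u = \frac{1934}{3}$ ($u = - \frac{2}{3} + \frac{\left(-9 - 35\right)^{2}}{3} = - \frac{2}{3} + \frac{\left(-44\right)^{2}}{3} = - \frac{2}{3} + \frac{1}{3} \cdot 1936 = - \frac{2}{3} + \frac{1936}{3} = \frac{1934}{3} \approx 644.67$)
$-48052 - u = -48052 - \frac{1934}{3} = - \frac{146090}{3}$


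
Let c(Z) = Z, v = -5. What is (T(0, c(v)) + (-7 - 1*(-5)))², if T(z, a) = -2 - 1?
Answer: 25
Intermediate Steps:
T(z, a) = -3
(T(0, c(v)) + (-7 - 1*(-5)))² = (-3 + (-7 - 1*(-5)))² = (-3 + (-7 + 5))² = (-3 - 2)² = (-5)² = 25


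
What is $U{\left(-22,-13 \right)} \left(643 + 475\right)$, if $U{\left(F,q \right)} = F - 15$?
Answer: $-41366$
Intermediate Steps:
$U{\left(F,q \right)} = -15 + F$ ($U{\left(F,q \right)} = F - 15 = -15 + F$)
$U{\left(-22,-13 \right)} \left(643 + 475\right) = \left(-15 - 22\right) \left(643 + 475\right) = \left(-37\right) 1118 = -41366$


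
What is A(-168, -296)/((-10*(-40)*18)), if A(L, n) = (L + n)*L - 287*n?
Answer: 20363/900 ≈ 22.626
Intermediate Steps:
A(L, n) = -287*n + L*(L + n) (A(L, n) = L*(L + n) - 287*n = -287*n + L*(L + n))
A(-168, -296)/((-10*(-40)*18)) = ((-168)**2 - 287*(-296) - 168*(-296))/((-10*(-40)*18)) = (28224 + 84952 + 49728)/((400*18)) = 162904/7200 = 162904*(1/7200) = 20363/900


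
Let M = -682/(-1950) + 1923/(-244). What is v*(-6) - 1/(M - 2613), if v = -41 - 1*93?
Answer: 501233472384/623424421 ≈ 804.00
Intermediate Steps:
M = -1791721/237900 (M = -682*(-1/1950) + 1923*(-1/244) = 341/975 - 1923/244 = -1791721/237900 ≈ -7.5314)
v = -134 (v = -41 - 93 = -134)
v*(-6) - 1/(M - 2613) = -134*(-6) - 1/(-1791721/237900 - 2613) = 804 - 1/(-623424421/237900) = 804 - 1*(-237900/623424421) = 804 + 237900/623424421 = 501233472384/623424421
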